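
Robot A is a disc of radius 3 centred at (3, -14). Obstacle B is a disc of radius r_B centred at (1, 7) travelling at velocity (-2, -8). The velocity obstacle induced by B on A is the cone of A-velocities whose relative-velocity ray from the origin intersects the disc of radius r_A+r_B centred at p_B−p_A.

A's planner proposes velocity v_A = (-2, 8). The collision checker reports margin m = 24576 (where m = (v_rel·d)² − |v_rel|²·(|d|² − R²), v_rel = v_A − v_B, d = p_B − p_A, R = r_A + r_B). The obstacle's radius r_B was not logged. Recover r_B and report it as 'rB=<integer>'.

m = 24576
d = (-2, 21);  v_rel = (0, 16),  |v_rel|² = 256
v_rel×d = (0)·(21) − (16)·(-2) = 32
since m = R²·256 − 32²:  R² = (1024 + 24576) / 256 = 100
R = √100 = 10  ⇒  r_B = 10 − 3 = 7

rB=7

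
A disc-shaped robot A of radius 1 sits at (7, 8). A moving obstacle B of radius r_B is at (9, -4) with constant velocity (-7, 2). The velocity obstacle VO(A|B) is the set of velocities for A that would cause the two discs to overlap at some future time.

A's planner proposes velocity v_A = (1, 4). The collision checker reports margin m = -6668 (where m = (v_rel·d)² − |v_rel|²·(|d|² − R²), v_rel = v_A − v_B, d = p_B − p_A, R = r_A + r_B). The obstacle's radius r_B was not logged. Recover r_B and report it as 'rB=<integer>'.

m = -6668
d = (2, -12);  v_rel = (8, 2),  |v_rel|² = 68
v_rel×d = (8)·(-12) − (2)·(2) = -100
since m = R²·68 − (-100)²:  R² = (10000 + -6668) / 68 = 49
R = √49 = 7  ⇒  r_B = 7 − 1 = 6

rB=6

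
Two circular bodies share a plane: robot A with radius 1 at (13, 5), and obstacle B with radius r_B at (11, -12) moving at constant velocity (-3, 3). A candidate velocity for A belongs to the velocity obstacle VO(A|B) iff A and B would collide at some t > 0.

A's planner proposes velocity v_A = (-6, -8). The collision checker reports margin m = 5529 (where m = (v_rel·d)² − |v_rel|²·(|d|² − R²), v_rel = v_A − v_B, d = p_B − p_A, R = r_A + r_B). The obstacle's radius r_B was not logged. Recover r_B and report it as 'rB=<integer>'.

m = 5529
d = (-2, -17);  v_rel = (-3, -11),  |v_rel|² = 130
v_rel×d = (-3)·(-17) − (-11)·(-2) = 29
since m = R²·130 − 29²:  R² = (841 + 5529) / 130 = 49
R = √49 = 7  ⇒  r_B = 7 − 1 = 6

rB=6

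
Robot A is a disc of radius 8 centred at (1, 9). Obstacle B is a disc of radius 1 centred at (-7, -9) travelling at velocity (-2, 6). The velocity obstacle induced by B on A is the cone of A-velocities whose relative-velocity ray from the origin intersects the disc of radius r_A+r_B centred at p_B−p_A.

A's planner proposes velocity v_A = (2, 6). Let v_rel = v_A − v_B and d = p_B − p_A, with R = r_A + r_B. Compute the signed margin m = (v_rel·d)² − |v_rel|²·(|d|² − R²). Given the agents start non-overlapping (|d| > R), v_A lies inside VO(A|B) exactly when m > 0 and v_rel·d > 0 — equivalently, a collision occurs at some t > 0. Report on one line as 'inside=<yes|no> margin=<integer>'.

d = (-8, -18),  |d|² = 388;  R = 8+1 = 9,  c = 388−9² = 307
v_rel = (4, 0),  |v_rel|² = 16;  v_rel·d = (4)·(-8) + (0)·(-18) = -32
16·t² + 64·t + 307 = 0  ⇒  m = (-32)² − 16·307 = -3888
m = -3888 < 0,  v_rel·d = -32 < 0  ⇒  outside

inside=no margin=-3888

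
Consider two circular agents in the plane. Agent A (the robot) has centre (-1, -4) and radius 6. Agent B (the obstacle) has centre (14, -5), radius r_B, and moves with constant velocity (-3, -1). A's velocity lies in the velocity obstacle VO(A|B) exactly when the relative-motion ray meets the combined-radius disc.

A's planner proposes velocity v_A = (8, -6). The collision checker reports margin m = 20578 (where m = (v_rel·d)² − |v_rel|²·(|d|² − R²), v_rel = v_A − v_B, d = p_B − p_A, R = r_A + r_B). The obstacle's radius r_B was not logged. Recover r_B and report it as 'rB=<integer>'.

m = 20578
d = (15, -1);  v_rel = (11, -5),  |v_rel|² = 146
v_rel×d = (11)·(-1) − (-5)·(15) = 64
since m = R²·146 − 64²:  R² = (4096 + 20578) / 146 = 169
R = √169 = 13  ⇒  r_B = 13 − 6 = 7

rB=7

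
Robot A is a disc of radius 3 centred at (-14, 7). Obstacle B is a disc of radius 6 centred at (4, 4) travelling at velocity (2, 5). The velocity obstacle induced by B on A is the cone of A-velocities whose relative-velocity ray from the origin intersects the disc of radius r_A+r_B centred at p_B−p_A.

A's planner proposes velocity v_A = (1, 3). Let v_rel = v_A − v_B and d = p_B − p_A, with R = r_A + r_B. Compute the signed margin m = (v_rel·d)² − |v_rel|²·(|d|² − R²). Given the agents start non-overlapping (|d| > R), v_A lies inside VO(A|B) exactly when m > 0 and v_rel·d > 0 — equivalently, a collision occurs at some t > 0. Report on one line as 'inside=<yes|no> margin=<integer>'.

d = (18, -3),  |d|² = 333;  R = 3+6 = 9,  c = 333−9² = 252
v_rel = (-1, -2),  |v_rel|² = 5;  v_rel·d = (-1)·(18) + (-2)·(-3) = -12
5·t² + 24·t + 252 = 0  ⇒  m = (-12)² − 5·252 = -1116
m = -1116 < 0,  v_rel·d = -12 < 0  ⇒  outside

inside=no margin=-1116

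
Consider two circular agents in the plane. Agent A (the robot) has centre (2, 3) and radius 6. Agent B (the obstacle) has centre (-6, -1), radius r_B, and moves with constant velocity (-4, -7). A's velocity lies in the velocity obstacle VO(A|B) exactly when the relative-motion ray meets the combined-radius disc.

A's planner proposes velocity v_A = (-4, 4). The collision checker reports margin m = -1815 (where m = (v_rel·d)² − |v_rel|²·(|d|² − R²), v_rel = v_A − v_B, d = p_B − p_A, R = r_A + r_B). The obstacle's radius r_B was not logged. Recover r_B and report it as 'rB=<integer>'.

m = -1815
d = (-8, -4);  v_rel = (0, 11),  |v_rel|² = 121
v_rel×d = (0)·(-4) − (11)·(-8) = 88
since m = R²·121 − 88²:  R² = (7744 + -1815) / 121 = 49
R = √49 = 7  ⇒  r_B = 7 − 6 = 1

rB=1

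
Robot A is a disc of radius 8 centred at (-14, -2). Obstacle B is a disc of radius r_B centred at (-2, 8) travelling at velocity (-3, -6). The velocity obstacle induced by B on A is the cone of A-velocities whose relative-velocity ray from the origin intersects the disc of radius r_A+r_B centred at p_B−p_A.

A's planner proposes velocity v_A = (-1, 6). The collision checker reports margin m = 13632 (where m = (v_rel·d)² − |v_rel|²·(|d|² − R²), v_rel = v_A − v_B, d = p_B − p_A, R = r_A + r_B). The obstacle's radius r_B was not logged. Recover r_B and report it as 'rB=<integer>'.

m = 13632
d = (12, 10);  v_rel = (2, 12),  |v_rel|² = 148
v_rel×d = (2)·(10) − (12)·(12) = -124
since m = R²·148 − (-124)²:  R² = (15376 + 13632) / 148 = 196
R = √196 = 14  ⇒  r_B = 14 − 8 = 6

rB=6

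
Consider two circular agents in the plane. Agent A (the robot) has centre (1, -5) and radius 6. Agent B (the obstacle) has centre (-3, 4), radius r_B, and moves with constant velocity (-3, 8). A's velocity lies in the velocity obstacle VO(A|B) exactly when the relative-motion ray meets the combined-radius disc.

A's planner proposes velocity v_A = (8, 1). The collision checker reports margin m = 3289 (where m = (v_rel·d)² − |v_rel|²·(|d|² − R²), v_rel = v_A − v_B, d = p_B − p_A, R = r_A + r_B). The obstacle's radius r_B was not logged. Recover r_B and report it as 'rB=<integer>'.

m = 3289
d = (-4, 9);  v_rel = (11, -7),  |v_rel|² = 170
v_rel×d = (11)·(9) − (-7)·(-4) = 71
since m = R²·170 − 71²:  R² = (5041 + 3289) / 170 = 49
R = √49 = 7  ⇒  r_B = 7 − 6 = 1

rB=1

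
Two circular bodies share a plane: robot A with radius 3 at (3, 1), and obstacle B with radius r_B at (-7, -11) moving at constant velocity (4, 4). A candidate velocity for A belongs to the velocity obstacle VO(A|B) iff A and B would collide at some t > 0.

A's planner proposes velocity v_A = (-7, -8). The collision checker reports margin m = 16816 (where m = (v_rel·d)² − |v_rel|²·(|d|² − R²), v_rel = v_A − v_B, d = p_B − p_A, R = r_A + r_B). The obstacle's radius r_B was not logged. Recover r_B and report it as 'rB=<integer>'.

m = 16816
d = (-10, -12);  v_rel = (-11, -12),  |v_rel|² = 265
v_rel×d = (-11)·(-12) − (-12)·(-10) = 12
since m = R²·265 − 12²:  R² = (144 + 16816) / 265 = 64
R = √64 = 8  ⇒  r_B = 8 − 3 = 5

rB=5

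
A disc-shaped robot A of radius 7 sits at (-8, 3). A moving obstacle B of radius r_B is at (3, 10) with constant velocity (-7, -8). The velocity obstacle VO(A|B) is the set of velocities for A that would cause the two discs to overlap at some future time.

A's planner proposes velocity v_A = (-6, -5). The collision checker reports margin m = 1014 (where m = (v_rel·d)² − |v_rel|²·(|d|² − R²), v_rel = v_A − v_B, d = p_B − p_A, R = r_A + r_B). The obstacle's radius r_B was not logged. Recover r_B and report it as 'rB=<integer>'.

m = 1014
d = (11, 7);  v_rel = (1, 3),  |v_rel|² = 10
v_rel×d = (1)·(7) − (3)·(11) = -26
since m = R²·10 − (-26)²:  R² = (676 + 1014) / 10 = 169
R = √169 = 13  ⇒  r_B = 13 − 7 = 6

rB=6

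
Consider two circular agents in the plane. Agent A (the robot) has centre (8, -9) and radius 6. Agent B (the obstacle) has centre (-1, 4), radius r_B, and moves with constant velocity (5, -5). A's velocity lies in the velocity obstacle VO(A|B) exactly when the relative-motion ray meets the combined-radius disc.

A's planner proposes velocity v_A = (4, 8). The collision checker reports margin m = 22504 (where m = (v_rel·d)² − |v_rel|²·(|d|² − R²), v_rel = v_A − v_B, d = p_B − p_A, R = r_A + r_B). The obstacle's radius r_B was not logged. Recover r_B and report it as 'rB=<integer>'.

m = 22504
d = (-9, 13);  v_rel = (-1, 13),  |v_rel|² = 170
v_rel×d = (-1)·(13) − (13)·(-9) = 104
since m = R²·170 − 104²:  R² = (10816 + 22504) / 170 = 196
R = √196 = 14  ⇒  r_B = 14 − 6 = 8

rB=8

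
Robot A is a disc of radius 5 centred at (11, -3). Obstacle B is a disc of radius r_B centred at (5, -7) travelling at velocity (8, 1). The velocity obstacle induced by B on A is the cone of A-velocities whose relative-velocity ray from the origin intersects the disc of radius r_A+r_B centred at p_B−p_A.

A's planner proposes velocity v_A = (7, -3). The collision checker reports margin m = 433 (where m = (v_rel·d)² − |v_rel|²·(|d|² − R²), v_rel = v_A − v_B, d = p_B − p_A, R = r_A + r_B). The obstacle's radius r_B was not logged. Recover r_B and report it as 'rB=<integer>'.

m = 433
d = (-6, -4);  v_rel = (-1, -4),  |v_rel|² = 17
v_rel×d = (-1)·(-4) − (-4)·(-6) = -20
since m = R²·17 − (-20)²:  R² = (400 + 433) / 17 = 49
R = √49 = 7  ⇒  r_B = 7 − 5 = 2

rB=2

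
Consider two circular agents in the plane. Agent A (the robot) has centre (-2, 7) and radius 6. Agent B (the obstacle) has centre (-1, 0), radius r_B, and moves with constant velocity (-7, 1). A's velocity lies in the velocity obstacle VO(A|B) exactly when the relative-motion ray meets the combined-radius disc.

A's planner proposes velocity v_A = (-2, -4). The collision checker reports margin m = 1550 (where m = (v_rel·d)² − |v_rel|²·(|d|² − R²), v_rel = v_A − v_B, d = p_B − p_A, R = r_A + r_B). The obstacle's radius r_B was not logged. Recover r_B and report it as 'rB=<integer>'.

m = 1550
d = (1, -7);  v_rel = (5, -5),  |v_rel|² = 50
v_rel×d = (5)·(-7) − (-5)·(1) = -30
since m = R²·50 − (-30)²:  R² = (900 + 1550) / 50 = 49
R = √49 = 7  ⇒  r_B = 7 − 6 = 1

rB=1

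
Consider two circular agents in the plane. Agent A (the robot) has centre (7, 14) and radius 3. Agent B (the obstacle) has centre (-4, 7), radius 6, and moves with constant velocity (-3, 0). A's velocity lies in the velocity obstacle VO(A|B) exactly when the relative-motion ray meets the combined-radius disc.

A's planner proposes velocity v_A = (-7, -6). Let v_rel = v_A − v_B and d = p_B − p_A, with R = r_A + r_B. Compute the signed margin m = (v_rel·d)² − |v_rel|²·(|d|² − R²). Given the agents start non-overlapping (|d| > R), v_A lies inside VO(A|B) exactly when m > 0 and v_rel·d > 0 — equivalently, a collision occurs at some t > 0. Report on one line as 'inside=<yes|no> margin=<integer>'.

d = (-11, -7),  |d|² = 170;  R = 3+6 = 9,  c = 170−9² = 89
v_rel = (-4, -6),  |v_rel|² = 52;  v_rel·d = (-4)·(-11) + (-6)·(-7) = 86
52·t² − 172·t + 89 = 0  ⇒  m = 86² − 52·89 = 2768
m = 2768 > 0,  v_rel·d = 86 > 0  ⇒  inside

inside=yes margin=2768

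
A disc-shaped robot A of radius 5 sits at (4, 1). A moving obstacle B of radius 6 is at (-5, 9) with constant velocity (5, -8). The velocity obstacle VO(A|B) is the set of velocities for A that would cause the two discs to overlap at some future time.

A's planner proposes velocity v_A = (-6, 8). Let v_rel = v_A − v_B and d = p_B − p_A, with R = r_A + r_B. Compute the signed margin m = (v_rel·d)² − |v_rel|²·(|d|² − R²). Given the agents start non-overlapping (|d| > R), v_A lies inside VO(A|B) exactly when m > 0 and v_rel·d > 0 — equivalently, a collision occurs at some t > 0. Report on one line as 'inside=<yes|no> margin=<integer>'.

d = (-9, 8),  |d|² = 145;  R = 5+6 = 11,  c = 145−11² = 24
v_rel = (-11, 16),  |v_rel|² = 377;  v_rel·d = (-11)·(-9) + (16)·(8) = 227
377·t² − 454·t + 24 = 0  ⇒  m = 227² − 377·24 = 42481
m = 42481 > 0,  v_rel·d = 227 > 0  ⇒  inside

inside=yes margin=42481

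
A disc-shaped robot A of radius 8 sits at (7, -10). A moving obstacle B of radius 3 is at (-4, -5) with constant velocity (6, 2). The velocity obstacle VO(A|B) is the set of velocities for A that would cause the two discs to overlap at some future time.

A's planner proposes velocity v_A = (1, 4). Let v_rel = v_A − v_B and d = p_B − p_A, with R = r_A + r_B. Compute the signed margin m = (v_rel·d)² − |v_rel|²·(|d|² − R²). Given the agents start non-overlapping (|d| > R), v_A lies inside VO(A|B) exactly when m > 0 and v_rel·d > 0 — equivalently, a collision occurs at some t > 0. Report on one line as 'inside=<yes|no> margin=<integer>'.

d = (-11, 5),  |d|² = 146;  R = 8+3 = 11,  c = 146−11² = 25
v_rel = (-5, 2),  |v_rel|² = 29;  v_rel·d = (-5)·(-11) + (2)·(5) = 65
29·t² − 130·t + 25 = 0  ⇒  m = 65² − 29·25 = 3500
m = 3500 > 0,  v_rel·d = 65 > 0  ⇒  inside

inside=yes margin=3500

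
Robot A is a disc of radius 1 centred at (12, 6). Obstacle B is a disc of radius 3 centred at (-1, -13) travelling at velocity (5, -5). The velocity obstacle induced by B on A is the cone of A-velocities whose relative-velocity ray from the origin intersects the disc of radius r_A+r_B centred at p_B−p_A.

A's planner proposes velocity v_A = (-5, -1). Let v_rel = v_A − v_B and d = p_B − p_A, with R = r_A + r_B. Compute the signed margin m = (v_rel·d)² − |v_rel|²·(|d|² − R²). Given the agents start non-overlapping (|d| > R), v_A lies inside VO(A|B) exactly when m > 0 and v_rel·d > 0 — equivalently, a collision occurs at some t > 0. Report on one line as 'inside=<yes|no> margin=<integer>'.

d = (-13, -19),  |d|² = 530;  R = 1+3 = 4,  c = 530−4² = 514
v_rel = (-10, 4),  |v_rel|² = 116;  v_rel·d = (-10)·(-13) + (4)·(-19) = 54
116·t² − 108·t + 514 = 0  ⇒  m = 54² − 116·514 = -56708
m = -56708 < 0,  v_rel·d = 54 > 0  ⇒  outside

inside=no margin=-56708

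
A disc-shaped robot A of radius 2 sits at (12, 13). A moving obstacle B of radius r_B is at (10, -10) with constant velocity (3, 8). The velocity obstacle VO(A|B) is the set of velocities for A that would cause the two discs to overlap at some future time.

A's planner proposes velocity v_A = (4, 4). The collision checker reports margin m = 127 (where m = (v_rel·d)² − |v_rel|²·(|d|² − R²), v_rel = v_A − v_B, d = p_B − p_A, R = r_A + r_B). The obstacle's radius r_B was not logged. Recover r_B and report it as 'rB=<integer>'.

m = 127
d = (-2, -23);  v_rel = (1, -4),  |v_rel|² = 17
v_rel×d = (1)·(-23) − (-4)·(-2) = -31
since m = R²·17 − (-31)²:  R² = (961 + 127) / 17 = 64
R = √64 = 8  ⇒  r_B = 8 − 2 = 6

rB=6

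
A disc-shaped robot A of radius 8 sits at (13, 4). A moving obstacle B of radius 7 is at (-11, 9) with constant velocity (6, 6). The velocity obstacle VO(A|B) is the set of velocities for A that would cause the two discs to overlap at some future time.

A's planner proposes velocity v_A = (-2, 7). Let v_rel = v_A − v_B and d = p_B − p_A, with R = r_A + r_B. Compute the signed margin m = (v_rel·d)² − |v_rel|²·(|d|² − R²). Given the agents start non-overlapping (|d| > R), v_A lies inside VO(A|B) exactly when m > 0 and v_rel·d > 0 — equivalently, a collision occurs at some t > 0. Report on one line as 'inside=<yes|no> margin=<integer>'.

d = (-24, 5),  |d|² = 601;  R = 8+7 = 15,  c = 601−15² = 376
v_rel = (-8, 1),  |v_rel|² = 65;  v_rel·d = (-8)·(-24) + (1)·(5) = 197
65·t² − 394·t + 376 = 0  ⇒  m = 197² − 65·376 = 14369
m = 14369 > 0,  v_rel·d = 197 > 0  ⇒  inside

inside=yes margin=14369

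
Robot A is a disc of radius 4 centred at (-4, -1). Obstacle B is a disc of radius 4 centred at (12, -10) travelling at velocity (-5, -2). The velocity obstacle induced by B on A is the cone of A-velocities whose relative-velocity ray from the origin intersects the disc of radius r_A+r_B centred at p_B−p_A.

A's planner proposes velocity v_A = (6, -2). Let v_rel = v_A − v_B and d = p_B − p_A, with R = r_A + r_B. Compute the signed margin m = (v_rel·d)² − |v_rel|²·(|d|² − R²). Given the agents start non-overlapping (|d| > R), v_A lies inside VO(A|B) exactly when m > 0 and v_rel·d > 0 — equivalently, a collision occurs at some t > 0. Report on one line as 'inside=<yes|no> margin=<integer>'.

d = (16, -9),  |d|² = 337;  R = 4+4 = 8,  c = 337−8² = 273
v_rel = (11, 0),  |v_rel|² = 121;  v_rel·d = (11)·(16) + (0)·(-9) = 176
121·t² − 352·t + 273 = 0  ⇒  m = 176² − 121·273 = -2057
m = -2057 < 0,  v_rel·d = 176 > 0  ⇒  outside

inside=no margin=-2057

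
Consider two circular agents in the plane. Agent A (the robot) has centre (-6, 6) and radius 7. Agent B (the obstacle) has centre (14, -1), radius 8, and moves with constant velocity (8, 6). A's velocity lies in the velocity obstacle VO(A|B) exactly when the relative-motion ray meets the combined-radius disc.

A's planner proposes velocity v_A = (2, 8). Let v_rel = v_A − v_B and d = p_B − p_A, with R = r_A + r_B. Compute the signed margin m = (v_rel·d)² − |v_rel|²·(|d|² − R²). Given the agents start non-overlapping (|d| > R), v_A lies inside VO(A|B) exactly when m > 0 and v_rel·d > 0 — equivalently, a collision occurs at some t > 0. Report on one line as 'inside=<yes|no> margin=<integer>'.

d = (20, -7),  |d|² = 449;  R = 7+8 = 15,  c = 449−15² = 224
v_rel = (-6, 2),  |v_rel|² = 40;  v_rel·d = (-6)·(20) + (2)·(-7) = -134
40·t² + 268·t + 224 = 0  ⇒  m = (-134)² − 40·224 = 8996
m = 8996 > 0,  v_rel·d = -134 < 0  ⇒  outside

inside=no margin=8996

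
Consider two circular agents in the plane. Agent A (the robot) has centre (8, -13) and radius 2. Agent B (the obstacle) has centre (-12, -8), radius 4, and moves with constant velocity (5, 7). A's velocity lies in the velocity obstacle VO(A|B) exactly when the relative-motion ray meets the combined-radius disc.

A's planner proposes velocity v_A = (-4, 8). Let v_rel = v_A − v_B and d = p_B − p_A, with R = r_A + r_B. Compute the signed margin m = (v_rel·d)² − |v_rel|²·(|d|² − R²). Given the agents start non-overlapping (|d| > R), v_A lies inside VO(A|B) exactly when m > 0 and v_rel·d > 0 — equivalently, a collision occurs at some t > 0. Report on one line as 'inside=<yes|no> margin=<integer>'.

d = (-20, 5),  |d|² = 425;  R = 2+4 = 6,  c = 425−6² = 389
v_rel = (-9, 1),  |v_rel|² = 82;  v_rel·d = (-9)·(-20) + (1)·(5) = 185
82·t² − 370·t + 389 = 0  ⇒  m = 185² − 82·389 = 2327
m = 2327 > 0,  v_rel·d = 185 > 0  ⇒  inside

inside=yes margin=2327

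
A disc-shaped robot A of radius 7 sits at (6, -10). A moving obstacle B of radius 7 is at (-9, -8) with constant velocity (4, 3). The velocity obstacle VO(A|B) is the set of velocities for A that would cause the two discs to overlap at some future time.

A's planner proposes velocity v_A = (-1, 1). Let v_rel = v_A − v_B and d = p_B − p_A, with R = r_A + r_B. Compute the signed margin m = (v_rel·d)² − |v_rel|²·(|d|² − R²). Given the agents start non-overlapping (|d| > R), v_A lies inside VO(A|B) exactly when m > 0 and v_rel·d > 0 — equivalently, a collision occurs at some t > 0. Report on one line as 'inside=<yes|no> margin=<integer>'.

d = (-15, 2),  |d|² = 229;  R = 7+7 = 14,  c = 229−14² = 33
v_rel = (-5, -2),  |v_rel|² = 29;  v_rel·d = (-5)·(-15) + (-2)·(2) = 71
29·t² − 142·t + 33 = 0  ⇒  m = 71² − 29·33 = 4084
m = 4084 > 0,  v_rel·d = 71 > 0  ⇒  inside

inside=yes margin=4084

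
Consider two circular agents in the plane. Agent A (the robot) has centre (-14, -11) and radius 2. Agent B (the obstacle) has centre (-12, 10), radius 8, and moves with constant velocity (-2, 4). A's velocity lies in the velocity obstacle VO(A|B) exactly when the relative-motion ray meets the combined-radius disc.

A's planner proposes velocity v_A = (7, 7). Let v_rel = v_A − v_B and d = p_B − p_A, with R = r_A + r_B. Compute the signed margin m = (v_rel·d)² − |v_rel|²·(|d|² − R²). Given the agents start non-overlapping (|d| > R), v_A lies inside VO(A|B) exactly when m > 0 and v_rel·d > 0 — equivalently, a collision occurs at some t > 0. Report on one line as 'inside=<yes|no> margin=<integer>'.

d = (2, 21),  |d|² = 445;  R = 2+8 = 10,  c = 445−10² = 345
v_rel = (9, 3),  |v_rel|² = 90;  v_rel·d = (9)·(2) + (3)·(21) = 81
90·t² − 162·t + 345 = 0  ⇒  m = 81² − 90·345 = -24489
m = -24489 < 0,  v_rel·d = 81 > 0  ⇒  outside

inside=no margin=-24489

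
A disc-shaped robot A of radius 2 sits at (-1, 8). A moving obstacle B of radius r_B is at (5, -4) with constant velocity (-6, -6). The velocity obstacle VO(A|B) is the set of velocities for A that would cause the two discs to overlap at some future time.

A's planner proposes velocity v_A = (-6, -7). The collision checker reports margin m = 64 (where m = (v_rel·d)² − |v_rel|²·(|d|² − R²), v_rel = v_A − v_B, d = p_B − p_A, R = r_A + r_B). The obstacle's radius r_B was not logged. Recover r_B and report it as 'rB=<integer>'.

m = 64
d = (6, -12);  v_rel = (0, -1),  |v_rel|² = 1
v_rel×d = (0)·(-12) − (-1)·(6) = 6
since m = R²·1 − 6²:  R² = (36 + 64) / 1 = 100
R = √100 = 10  ⇒  r_B = 10 − 2 = 8

rB=8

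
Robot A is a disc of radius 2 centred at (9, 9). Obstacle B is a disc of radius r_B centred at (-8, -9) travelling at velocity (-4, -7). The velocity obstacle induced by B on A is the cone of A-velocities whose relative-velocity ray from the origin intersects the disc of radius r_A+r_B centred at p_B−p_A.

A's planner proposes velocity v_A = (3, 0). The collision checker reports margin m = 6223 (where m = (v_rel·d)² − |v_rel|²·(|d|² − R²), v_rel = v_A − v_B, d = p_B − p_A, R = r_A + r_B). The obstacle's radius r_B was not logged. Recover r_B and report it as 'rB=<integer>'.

m = 6223
d = (-17, -18);  v_rel = (7, 7),  |v_rel|² = 98
v_rel×d = (7)·(-18) − (7)·(-17) = -7
since m = R²·98 − (-7)²:  R² = (49 + 6223) / 98 = 64
R = √64 = 8  ⇒  r_B = 8 − 2 = 6

rB=6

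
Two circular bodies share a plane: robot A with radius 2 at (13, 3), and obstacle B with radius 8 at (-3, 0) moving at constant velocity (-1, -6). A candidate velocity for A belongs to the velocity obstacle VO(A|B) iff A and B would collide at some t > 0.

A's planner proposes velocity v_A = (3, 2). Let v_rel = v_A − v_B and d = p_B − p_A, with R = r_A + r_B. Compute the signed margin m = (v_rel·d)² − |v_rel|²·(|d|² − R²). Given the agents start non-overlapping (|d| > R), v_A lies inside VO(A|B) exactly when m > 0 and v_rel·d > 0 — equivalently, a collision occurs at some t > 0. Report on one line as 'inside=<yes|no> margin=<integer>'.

d = (-16, -3),  |d|² = 265;  R = 2+8 = 10,  c = 265−10² = 165
v_rel = (4, 8),  |v_rel|² = 80;  v_rel·d = (4)·(-16) + (8)·(-3) = -88
80·t² + 176·t + 165 = 0  ⇒  m = (-88)² − 80·165 = -5456
m = -5456 < 0,  v_rel·d = -88 < 0  ⇒  outside

inside=no margin=-5456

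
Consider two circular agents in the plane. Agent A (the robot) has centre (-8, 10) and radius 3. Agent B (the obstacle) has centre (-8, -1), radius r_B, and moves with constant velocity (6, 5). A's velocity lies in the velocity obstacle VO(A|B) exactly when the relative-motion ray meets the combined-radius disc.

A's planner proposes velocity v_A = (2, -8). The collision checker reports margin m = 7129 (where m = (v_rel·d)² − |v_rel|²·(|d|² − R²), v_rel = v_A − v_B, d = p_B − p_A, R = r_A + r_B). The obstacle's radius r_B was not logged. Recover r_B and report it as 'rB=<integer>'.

m = 7129
d = (0, -11);  v_rel = (-4, -13),  |v_rel|² = 185
v_rel×d = (-4)·(-11) − (-13)·(0) = 44
since m = R²·185 − 44²:  R² = (1936 + 7129) / 185 = 49
R = √49 = 7  ⇒  r_B = 7 − 3 = 4

rB=4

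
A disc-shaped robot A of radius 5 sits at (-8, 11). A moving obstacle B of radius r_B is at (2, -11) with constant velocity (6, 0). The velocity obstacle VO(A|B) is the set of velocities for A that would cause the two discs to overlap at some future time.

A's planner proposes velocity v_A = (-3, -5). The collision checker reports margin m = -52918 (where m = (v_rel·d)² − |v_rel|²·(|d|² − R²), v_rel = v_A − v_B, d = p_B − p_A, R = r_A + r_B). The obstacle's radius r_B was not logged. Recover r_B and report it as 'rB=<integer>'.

m = -52918
d = (10, -22);  v_rel = (-9, -5),  |v_rel|² = 106
v_rel×d = (-9)·(-22) − (-5)·(10) = 248
since m = R²·106 − 248²:  R² = (61504 + -52918) / 106 = 81
R = √81 = 9  ⇒  r_B = 9 − 5 = 4

rB=4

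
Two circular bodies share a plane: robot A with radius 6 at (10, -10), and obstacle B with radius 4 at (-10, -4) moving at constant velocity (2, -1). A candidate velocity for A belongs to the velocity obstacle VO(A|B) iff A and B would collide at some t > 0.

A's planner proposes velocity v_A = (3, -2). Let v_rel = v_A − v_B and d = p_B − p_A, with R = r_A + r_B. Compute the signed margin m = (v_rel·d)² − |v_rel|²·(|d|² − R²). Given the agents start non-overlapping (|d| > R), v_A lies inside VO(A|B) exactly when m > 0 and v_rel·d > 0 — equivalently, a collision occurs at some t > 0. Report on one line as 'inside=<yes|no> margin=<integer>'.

d = (-20, 6),  |d|² = 436;  R = 6+4 = 10,  c = 436−10² = 336
v_rel = (1, -1),  |v_rel|² = 2;  v_rel·d = (1)·(-20) + (-1)·(6) = -26
2·t² + 52·t + 336 = 0  ⇒  m = (-26)² − 2·336 = 4
m = 4 > 0,  v_rel·d = -26 < 0  ⇒  outside

inside=no margin=4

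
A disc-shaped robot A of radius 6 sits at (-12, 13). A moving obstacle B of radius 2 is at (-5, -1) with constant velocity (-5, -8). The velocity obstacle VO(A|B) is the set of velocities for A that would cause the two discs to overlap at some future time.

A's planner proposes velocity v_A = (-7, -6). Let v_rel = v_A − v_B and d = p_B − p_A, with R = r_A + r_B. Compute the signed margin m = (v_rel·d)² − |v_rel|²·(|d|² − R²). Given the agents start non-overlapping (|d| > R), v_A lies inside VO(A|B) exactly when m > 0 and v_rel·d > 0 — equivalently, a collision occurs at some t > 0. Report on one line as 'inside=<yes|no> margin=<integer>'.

d = (7, -14),  |d|² = 245;  R = 6+2 = 8,  c = 245−8² = 181
v_rel = (-2, 2),  |v_rel|² = 8;  v_rel·d = (-2)·(7) + (2)·(-14) = -42
8·t² + 84·t + 181 = 0  ⇒  m = (-42)² − 8·181 = 316
m = 316 > 0,  v_rel·d = -42 < 0  ⇒  outside

inside=no margin=316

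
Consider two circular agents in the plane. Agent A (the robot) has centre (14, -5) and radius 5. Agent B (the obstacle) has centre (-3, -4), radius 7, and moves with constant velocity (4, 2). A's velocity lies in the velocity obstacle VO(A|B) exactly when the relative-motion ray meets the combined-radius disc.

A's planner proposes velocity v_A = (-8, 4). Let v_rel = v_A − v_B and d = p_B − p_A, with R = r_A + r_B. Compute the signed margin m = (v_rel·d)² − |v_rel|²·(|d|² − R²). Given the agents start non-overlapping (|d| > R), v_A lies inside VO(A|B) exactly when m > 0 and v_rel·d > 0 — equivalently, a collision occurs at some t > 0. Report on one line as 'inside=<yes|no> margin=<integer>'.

d = (-17, 1),  |d|² = 290;  R = 5+7 = 12,  c = 290−12² = 146
v_rel = (-12, 2),  |v_rel|² = 148;  v_rel·d = (-12)·(-17) + (2)·(1) = 206
148·t² − 412·t + 146 = 0  ⇒  m = 206² − 148·146 = 20828
m = 20828 > 0,  v_rel·d = 206 > 0  ⇒  inside

inside=yes margin=20828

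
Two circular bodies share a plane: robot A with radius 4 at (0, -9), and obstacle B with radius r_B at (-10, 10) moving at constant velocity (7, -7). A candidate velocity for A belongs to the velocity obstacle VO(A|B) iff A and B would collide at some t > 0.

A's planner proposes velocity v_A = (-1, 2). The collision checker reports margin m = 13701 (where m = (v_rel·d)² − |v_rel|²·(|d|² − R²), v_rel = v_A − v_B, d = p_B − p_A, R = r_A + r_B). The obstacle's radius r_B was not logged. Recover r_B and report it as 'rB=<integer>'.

m = 13701
d = (-10, 19);  v_rel = (-8, 9),  |v_rel|² = 145
v_rel×d = (-8)·(19) − (9)·(-10) = -62
since m = R²·145 − (-62)²:  R² = (3844 + 13701) / 145 = 121
R = √121 = 11  ⇒  r_B = 11 − 4 = 7

rB=7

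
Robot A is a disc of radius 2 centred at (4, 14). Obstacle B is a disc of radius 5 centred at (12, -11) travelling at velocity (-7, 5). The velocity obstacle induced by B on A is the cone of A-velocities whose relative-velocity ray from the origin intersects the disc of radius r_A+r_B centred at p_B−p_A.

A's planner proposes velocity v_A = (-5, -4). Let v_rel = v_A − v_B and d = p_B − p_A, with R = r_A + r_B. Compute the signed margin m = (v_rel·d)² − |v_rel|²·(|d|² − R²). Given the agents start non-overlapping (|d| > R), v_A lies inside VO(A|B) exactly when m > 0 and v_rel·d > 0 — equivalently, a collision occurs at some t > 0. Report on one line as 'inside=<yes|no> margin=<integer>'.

d = (8, -25),  |d|² = 689;  R = 2+5 = 7,  c = 689−7² = 640
v_rel = (2, -9),  |v_rel|² = 85;  v_rel·d = (2)·(8) + (-9)·(-25) = 241
85·t² − 482·t + 640 = 0  ⇒  m = 241² − 85·640 = 3681
m = 3681 > 0,  v_rel·d = 241 > 0  ⇒  inside

inside=yes margin=3681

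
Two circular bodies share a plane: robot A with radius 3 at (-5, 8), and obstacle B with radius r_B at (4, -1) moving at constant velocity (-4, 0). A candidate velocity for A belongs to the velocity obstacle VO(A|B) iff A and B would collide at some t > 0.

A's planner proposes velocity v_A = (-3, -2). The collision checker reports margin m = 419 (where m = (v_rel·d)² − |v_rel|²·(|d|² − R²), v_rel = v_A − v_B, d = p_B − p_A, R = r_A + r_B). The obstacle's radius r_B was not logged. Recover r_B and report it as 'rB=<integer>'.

m = 419
d = (9, -9);  v_rel = (1, -2),  |v_rel|² = 5
v_rel×d = (1)·(-9) − (-2)·(9) = 9
since m = R²·5 − 9²:  R² = (81 + 419) / 5 = 100
R = √100 = 10  ⇒  r_B = 10 − 3 = 7

rB=7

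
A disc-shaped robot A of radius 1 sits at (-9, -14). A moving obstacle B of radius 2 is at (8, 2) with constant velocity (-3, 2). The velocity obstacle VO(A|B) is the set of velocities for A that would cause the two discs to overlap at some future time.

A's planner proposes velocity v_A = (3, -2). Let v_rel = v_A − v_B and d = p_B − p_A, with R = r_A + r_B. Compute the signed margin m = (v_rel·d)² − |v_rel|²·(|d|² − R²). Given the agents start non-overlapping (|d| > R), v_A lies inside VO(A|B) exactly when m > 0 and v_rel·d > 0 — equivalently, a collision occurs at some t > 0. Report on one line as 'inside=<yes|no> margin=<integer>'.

d = (17, 16),  |d|² = 545;  R = 1+2 = 3,  c = 545−3² = 536
v_rel = (6, -4),  |v_rel|² = 52;  v_rel·d = (6)·(17) + (-4)·(16) = 38
52·t² − 76·t + 536 = 0  ⇒  m = 38² − 52·536 = -26428
m = -26428 < 0,  v_rel·d = 38 > 0  ⇒  outside

inside=no margin=-26428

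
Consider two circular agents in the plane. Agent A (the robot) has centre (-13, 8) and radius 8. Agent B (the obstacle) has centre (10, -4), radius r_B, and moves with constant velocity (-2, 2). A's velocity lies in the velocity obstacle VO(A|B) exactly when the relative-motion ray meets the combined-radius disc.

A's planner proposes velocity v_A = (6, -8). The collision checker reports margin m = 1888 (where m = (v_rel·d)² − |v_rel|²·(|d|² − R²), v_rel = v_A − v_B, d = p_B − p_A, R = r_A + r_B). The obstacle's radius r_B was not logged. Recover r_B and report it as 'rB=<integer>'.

m = 1888
d = (23, -12);  v_rel = (8, -10),  |v_rel|² = 164
v_rel×d = (8)·(-12) − (-10)·(23) = 134
since m = R²·164 − 134²:  R² = (17956 + 1888) / 164 = 121
R = √121 = 11  ⇒  r_B = 11 − 8 = 3

rB=3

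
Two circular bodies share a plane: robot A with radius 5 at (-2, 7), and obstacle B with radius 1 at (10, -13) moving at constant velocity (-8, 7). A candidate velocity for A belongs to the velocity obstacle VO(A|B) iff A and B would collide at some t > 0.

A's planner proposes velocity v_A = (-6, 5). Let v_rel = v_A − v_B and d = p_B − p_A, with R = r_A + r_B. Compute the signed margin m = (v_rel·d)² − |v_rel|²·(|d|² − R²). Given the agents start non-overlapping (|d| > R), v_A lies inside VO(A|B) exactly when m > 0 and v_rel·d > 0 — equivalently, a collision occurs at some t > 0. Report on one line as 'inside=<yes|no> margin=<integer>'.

d = (12, -20),  |d|² = 544;  R = 5+1 = 6,  c = 544−6² = 508
v_rel = (2, -2),  |v_rel|² = 8;  v_rel·d = (2)·(12) + (-2)·(-20) = 64
8·t² − 128·t + 508 = 0  ⇒  m = 64² − 8·508 = 32
m = 32 > 0,  v_rel·d = 64 > 0  ⇒  inside

inside=yes margin=32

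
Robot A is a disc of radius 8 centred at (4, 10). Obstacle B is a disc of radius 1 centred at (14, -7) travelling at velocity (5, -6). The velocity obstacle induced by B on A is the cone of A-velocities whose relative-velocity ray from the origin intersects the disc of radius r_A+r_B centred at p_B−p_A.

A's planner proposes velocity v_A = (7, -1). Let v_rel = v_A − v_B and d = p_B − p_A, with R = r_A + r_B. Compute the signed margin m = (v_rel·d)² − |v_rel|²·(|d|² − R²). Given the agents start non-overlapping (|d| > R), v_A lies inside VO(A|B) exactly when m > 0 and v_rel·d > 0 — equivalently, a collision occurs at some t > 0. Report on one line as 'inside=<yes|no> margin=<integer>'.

d = (10, -17),  |d|² = 389;  R = 8+1 = 9,  c = 389−9² = 308
v_rel = (2, 5),  |v_rel|² = 29;  v_rel·d = (2)·(10) + (5)·(-17) = -65
29·t² + 130·t + 308 = 0  ⇒  m = (-65)² − 29·308 = -4707
m = -4707 < 0,  v_rel·d = -65 < 0  ⇒  outside

inside=no margin=-4707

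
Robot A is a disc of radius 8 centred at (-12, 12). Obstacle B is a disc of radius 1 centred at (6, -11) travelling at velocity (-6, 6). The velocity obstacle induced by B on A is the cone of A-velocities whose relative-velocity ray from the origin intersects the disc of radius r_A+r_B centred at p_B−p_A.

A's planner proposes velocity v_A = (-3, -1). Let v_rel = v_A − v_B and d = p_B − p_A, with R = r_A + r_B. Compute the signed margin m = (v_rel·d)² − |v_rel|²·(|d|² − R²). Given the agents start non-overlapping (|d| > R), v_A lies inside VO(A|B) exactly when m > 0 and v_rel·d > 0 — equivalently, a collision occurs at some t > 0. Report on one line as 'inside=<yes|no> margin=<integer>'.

d = (18, -23),  |d|² = 853;  R = 8+1 = 9,  c = 853−9² = 772
v_rel = (3, -7),  |v_rel|² = 58;  v_rel·d = (3)·(18) + (-7)·(-23) = 215
58·t² − 430·t + 772 = 0  ⇒  m = 215² − 58·772 = 1449
m = 1449 > 0,  v_rel·d = 215 > 0  ⇒  inside

inside=yes margin=1449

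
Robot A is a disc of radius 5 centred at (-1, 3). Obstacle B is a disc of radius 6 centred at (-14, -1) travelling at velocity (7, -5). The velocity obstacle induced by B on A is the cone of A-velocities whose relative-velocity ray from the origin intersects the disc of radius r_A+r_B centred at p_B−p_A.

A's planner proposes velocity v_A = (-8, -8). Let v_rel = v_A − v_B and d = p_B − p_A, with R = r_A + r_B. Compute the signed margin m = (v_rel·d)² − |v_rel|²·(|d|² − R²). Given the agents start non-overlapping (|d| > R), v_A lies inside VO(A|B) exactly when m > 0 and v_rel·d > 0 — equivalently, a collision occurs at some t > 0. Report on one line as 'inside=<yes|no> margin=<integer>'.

d = (-13, -4),  |d|² = 185;  R = 5+6 = 11,  c = 185−11² = 64
v_rel = (-15, -3),  |v_rel|² = 234;  v_rel·d = (-15)·(-13) + (-3)·(-4) = 207
234·t² − 414·t + 64 = 0  ⇒  m = 207² − 234·64 = 27873
m = 27873 > 0,  v_rel·d = 207 > 0  ⇒  inside

inside=yes margin=27873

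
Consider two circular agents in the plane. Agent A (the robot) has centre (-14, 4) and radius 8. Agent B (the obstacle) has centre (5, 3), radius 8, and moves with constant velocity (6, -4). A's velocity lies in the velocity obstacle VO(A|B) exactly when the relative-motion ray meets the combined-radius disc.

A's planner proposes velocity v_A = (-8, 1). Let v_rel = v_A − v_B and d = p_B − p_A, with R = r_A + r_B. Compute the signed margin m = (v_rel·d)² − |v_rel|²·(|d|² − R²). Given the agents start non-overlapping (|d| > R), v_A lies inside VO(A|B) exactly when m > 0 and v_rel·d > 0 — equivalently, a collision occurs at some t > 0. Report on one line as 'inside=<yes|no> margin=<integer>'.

d = (19, -1),  |d|² = 362;  R = 8+8 = 16,  c = 362−16² = 106
v_rel = (-14, 5),  |v_rel|² = 221;  v_rel·d = (-14)·(19) + (5)·(-1) = -271
221·t² + 542·t + 106 = 0  ⇒  m = (-271)² − 221·106 = 50015
m = 50015 > 0,  v_rel·d = -271 < 0  ⇒  outside

inside=no margin=50015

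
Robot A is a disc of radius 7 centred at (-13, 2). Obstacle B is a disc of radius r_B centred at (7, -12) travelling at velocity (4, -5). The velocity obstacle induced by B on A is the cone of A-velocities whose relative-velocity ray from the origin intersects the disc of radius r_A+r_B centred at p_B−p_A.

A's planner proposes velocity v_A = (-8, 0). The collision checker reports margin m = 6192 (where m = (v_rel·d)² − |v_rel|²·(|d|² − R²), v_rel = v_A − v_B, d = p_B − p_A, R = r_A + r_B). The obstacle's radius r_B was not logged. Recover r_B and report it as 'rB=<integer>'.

m = 6192
d = (20, -14);  v_rel = (-12, 5),  |v_rel|² = 169
v_rel×d = (-12)·(-14) − (5)·(20) = 68
since m = R²·169 − 68²:  R² = (4624 + 6192) / 169 = 64
R = √64 = 8  ⇒  r_B = 8 − 7 = 1

rB=1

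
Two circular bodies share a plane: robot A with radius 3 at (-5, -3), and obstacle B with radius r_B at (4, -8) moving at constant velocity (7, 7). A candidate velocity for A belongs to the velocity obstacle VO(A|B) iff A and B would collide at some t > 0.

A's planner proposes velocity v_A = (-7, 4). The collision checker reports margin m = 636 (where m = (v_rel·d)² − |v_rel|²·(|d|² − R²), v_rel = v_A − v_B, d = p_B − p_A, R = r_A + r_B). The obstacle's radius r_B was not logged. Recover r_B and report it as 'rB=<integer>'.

m = 636
d = (9, -5);  v_rel = (-14, -3),  |v_rel|² = 205
v_rel×d = (-14)·(-5) − (-3)·(9) = 97
since m = R²·205 − 97²:  R² = (9409 + 636) / 205 = 49
R = √49 = 7  ⇒  r_B = 7 − 3 = 4

rB=4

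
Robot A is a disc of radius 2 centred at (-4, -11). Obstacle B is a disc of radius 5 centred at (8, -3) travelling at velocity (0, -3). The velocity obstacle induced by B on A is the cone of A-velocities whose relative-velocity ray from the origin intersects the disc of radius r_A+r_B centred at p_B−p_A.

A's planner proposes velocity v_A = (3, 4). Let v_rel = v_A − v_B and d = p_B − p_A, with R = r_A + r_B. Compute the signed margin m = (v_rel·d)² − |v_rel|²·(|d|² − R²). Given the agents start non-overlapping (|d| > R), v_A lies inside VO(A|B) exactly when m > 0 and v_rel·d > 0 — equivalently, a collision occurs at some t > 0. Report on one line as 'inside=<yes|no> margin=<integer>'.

d = (12, 8),  |d|² = 208;  R = 2+5 = 7,  c = 208−7² = 159
v_rel = (3, 7),  |v_rel|² = 58;  v_rel·d = (3)·(12) + (7)·(8) = 92
58·t² − 184·t + 159 = 0  ⇒  m = 92² − 58·159 = -758
m = -758 < 0,  v_rel·d = 92 > 0  ⇒  outside

inside=no margin=-758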